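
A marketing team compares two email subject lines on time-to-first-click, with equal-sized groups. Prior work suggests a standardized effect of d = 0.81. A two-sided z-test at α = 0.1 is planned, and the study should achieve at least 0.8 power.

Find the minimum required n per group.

n = 19 per group

Set Φ(δ − 1.645) = 0.8; then δ − 1.645 = Φ⁻¹(0.8) = 0.842, giving δ = 2.486.
(The Φ(−δ − z_{α/2}) term is vanishingly small for δ > 0 and is dropped in the standard sample-size formula.)
δ = d·√(n/2) ⇒ n = 2(δ/d)² = 2 × (2.486 / 0.81)² = 18.85.
Rounding up, n = 19 per group.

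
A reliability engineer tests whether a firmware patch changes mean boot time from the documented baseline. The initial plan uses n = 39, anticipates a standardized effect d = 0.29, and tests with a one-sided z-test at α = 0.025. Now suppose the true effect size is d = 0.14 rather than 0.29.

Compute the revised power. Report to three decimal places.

With d = 0.14: δ = d·√n = 0.14 × √39 = 0.8743. Critical value z_{0.025} = 1.960.
Revised power = Φ(δ − 1.960) = Φ(-1.086) = 0.1388.

Power ≈ 0.139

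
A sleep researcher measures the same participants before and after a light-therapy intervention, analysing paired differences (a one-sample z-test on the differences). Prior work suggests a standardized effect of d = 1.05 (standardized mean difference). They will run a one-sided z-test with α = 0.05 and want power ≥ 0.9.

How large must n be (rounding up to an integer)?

For power 0.9 need Φ(δ − z_{0.05}) = 0.9, so δ = z_{0.05} + z_{0.10} = 1.645 + 1.282 = 2.926.
δ = d·√n ⇒ n = (δ/d)² = (2.926 / 1.05)² = 7.77.
Rounding up, n = 8.

n = 8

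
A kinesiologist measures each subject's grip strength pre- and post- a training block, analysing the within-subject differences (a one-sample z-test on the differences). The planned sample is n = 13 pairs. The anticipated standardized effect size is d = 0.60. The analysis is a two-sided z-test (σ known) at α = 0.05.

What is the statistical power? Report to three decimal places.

Power ≈ 0.581

Noncentrality parameter: δ = d·√n = 0.60 × √13 = 2.1633
Two-sided α = 0.05 → critical value z_{0.025} = 1.960.
Power = Φ(δ − 1.960) + Φ(−δ − 1.960) = Φ(0.203) + Φ(-4.123) = 0.5806 + 0.0000 = 0.5806.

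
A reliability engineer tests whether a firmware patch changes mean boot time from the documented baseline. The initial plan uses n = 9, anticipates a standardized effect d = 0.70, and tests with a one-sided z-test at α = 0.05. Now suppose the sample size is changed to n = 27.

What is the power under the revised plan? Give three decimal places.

Power ≈ 0.977

With n = 27: δ = d·√n = 0.70 × √27 = 3.6373. Critical value z_{0.05} = 1.645.
Revised power = Φ(δ − 1.645) = Φ(1.992) = 0.9768.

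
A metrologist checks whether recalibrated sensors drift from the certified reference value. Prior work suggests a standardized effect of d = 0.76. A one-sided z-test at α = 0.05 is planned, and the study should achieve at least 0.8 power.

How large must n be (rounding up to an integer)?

n = 11

For power 0.8 need Φ(δ − z_{0.05}) = 0.8, so δ = z_{0.05} + z_{0.20} = 1.645 + 0.842 = 2.486.
δ = d·√n ⇒ n = (δ/d)² = (2.486 / 0.76)² = 10.70.
Round up to the next whole unit.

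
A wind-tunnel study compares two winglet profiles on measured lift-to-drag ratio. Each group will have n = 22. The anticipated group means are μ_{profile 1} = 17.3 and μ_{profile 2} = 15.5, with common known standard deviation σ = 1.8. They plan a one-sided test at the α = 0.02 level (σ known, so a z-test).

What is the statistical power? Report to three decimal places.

Standardized effect: d = |μ_{profile 1} − μ_{profile 2}| / σ = |17.3 − 15.5| / 1.8 = 1.0000
Noncentrality parameter: δ = d·√(n/2) = 1.0000 × √(22/2) = 3.3166
Critical value for a one-sided test at α = 0.02: z_α = 2.054.
Power = P(Z > 2.054 − δ) = Φ(1.263) = 0.8967.

Power ≈ 0.897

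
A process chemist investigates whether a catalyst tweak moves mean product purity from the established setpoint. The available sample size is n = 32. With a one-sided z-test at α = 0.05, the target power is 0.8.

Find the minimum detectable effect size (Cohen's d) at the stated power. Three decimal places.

d ≈ 0.440

Required noncentrality: δ = z_{0.05} + z_{0.20} = 1.645 + 0.842 = 2.486.
δ = d·√n ⇒ d = δ/√n = 2.486/√32 = 0.4396.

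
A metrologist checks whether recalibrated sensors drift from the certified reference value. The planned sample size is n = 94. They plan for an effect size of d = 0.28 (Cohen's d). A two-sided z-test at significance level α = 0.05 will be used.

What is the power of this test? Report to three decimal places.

Noncentrality parameter: δ = d·√n = 0.28 × √94 = 2.7147
Critical value for a two-sided test at α = 0.05: z_{α/2} = 1.960.
Power = Φ(δ − 1.960) + Φ(−δ − 1.960) = Φ(0.755) + Φ(-4.675) = 0.7748 + 0.0000 = 0.7748.

Power ≈ 0.775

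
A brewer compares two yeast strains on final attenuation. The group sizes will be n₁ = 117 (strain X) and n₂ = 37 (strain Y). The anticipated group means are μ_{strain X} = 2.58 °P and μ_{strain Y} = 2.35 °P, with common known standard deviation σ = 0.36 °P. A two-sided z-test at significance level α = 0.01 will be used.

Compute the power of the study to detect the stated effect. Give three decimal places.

Standardized effect: d = |μ_{strain X} − μ_{strain Y}| / σ = |2.58 − 2.35| / 0.36 = 0.6389
Noncentrality parameter: δ = d / √(1/n₁ + 1/n₂) = 0.6389 / √(1/117 + 1/37) = 3.3873
Critical value for a two-sided test at α = 0.01: z_{α/2} = 2.576.
Power = Φ(δ − 2.576) + Φ(−δ − 2.576) = Φ(0.812) + Φ(-5.963) = 0.7915 + 0.0000 = 0.7915.

Power ≈ 0.791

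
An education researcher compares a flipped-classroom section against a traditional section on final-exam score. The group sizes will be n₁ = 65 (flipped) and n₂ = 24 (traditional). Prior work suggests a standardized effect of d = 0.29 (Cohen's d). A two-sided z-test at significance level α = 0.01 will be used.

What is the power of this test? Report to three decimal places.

Power ≈ 0.087

Noncentrality parameter: λ = d / √(1/n₁ + 1/n₂) = 0.29 / √(1/65 + 1/24) = 1.2141
Critical value for a two-sided test at α = 0.01: z_{α/2} = 2.576.
Power = Φ(λ − 2.576) + Φ(−λ − 2.576) = Φ(-1.362) + Φ(-3.790) = 0.0866 + 0.0001 = 0.0867.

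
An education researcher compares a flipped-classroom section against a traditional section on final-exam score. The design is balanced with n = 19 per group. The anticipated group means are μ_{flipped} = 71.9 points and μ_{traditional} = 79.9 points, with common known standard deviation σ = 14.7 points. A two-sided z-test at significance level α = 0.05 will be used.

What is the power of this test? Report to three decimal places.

Standardized effect: d = |μ_{flipped} − μ_{traditional}| / σ = |71.9 − 79.9| / 14.7 = 0.5442
Noncentrality parameter: δ = d·√(n/2) = 0.5442 × √(19/2) = 1.6774
Two-sided α = 0.05 → critical value z_{0.025} = 1.960.
Power = Φ(δ − 1.960) + Φ(−δ − 1.960) = Φ(-0.283) + Φ(-3.637) = 0.3888 + 0.0001 = 0.3889.

Power ≈ 0.389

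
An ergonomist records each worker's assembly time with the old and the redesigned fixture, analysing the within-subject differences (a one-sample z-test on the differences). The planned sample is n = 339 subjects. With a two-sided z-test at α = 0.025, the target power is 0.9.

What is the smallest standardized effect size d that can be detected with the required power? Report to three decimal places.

Required noncentrality: δ = z_{0.0125} + z_{0.10} = 2.241 + 1.282 = 3.523.
(Lower-tail contribution to power is negligible for δ > 0.)
δ = d·√n ⇒ d = δ/√n = 3.523/√339 = 0.1913.

d ≈ 0.191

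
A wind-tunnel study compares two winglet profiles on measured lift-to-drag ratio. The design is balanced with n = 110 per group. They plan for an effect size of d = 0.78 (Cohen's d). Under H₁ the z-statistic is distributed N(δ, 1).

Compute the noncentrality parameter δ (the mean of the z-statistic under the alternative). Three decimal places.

δ ≈ 5.785

The noncentrality parameter scales effect size by the design's sample-size factor: δ = d·√(n/2) = 0.78 × √(110/2) = 5.7846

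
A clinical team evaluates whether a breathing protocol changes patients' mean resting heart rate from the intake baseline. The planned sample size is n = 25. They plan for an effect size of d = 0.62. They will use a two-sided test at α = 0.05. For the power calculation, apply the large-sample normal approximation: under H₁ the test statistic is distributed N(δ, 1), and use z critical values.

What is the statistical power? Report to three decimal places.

Noncentrality parameter: δ = d·√n = 0.62 × √25 = 3.1000
Two-sided α = 0.05 → critical value z_{0.025} = 1.960.
Power = Φ(δ − 1.960) + Φ(−δ − 1.960) = Φ(1.140) + Φ(-5.060) = 0.8729 + 0.0000 = 0.8729.

Power ≈ 0.873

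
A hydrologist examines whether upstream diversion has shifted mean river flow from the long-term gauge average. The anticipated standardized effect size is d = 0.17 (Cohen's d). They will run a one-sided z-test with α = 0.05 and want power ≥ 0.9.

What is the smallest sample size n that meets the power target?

n = 297

Set Φ(δ − 1.645) = 0.9; then δ − 1.645 = Φ⁻¹(0.9) = 1.282, giving δ = 2.926.
δ = d·√n ⇒ n = (δ/d)² = (2.926 / 0.17)² = 296.33.
Rounding up, n = 297.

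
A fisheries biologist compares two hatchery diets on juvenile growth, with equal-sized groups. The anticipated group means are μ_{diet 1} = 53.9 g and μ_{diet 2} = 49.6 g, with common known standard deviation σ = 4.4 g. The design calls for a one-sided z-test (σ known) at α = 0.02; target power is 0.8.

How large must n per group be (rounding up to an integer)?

Standardized effect: d = |μ_{diet 1} − μ_{diet 2}| / σ = |53.9 − 49.6| / 4.4 = 0.9773
For power 0.8 need Φ(δ − z_{0.02}) = 0.8, so δ = z_{0.02} + z_{0.20} = 2.054 + 0.842 = 2.895.
δ = d·√(n/2) ⇒ n = 2(δ/d)² = 2 × (2.895 / 0.9773)² = 17.56.
Rounding up, n = 18 per group.

n = 18 per group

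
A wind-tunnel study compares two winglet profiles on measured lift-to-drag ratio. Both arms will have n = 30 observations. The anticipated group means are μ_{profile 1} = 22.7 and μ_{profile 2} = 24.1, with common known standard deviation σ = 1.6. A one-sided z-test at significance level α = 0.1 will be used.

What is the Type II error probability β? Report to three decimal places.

Standardized effect: d = |μ_{profile 1} − μ_{profile 2}| / σ = |22.7 − 24.1| / 1.6 = 0.8750
Noncentrality parameter: δ = d·√(n/2) = 0.8750 × √(30/2) = 3.3889
One-sided α = 0.1 → critical value z_{0.1} = 1.282.
Power = P(Z > 1.282 − δ) = Φ(2.107) = 0.9825.
Type II error: β = 1 − power = 1 − 0.9825 = 0.0175.

β ≈ 0.018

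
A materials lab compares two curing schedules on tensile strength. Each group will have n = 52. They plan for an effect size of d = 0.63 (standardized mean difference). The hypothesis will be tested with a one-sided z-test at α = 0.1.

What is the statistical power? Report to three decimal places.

Noncentrality parameter: δ = d·√(n/2) = 0.63 × √(52/2) = 3.2124
Critical value for a one-sided test at α = 0.1: z_α = 1.282.
Power = Φ(δ − 1.282) = Φ(1.931) = 0.9732.

Power ≈ 0.973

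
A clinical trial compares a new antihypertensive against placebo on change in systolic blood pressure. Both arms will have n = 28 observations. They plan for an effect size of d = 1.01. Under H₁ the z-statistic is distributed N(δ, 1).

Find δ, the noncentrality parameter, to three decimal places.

δ ≈ 3.779

The noncentrality parameter scales effect size by the design's sample-size factor: δ = d·√(n/2) = 1.01 × √(28/2) = 3.7791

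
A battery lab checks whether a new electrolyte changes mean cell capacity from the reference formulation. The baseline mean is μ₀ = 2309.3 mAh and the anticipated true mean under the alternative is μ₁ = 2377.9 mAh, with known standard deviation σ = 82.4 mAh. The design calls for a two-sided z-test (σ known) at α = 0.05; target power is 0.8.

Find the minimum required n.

n = 12

Standardized effect: d = |μ₁ − μ₀| / σ = |2377.9 − 2309.3| / 82.4 = 0.8325
Set Φ(δ − 1.960) = 0.8; then δ − 1.960 = Φ⁻¹(0.8) = 0.842, giving δ = 2.802.
(The Φ(−δ − z_{α/2}) term is vanishingly small for δ > 0 and is dropped in the standard sample-size formula.)
δ = d·√n ⇒ n = (δ/d)² = (2.802 / 0.8325)² = 11.32.
Rounding up, n = 12.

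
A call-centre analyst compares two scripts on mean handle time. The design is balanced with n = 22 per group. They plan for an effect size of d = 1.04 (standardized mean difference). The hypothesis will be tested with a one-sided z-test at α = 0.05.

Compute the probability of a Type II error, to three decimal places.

β ≈ 0.036

Noncentrality parameter: δ = d·√(n/2) = 1.04 × √(22/2) = 3.4493
Critical value for a one-sided test at α = 0.05: z_α = 1.645.
Power = Φ(δ − 1.645) = Φ(1.804) = 0.9644.
Type II error: β = 1 − power = 1 − 0.9644 = 0.0356.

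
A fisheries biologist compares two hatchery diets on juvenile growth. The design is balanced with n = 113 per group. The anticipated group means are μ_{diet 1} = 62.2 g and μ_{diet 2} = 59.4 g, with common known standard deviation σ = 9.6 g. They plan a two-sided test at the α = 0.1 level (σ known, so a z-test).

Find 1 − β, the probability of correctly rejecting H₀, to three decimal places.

Standardized effect: d = |μ_{diet 1} − μ_{diet 2}| / σ = |62.2 − 59.4| / 9.6 = 0.2917
Noncentrality parameter: δ = d·√(n/2) = 0.2917 × √(113/2) = 2.1924
Critical value for a two-sided test at α = 0.1: z_{α/2} = 1.645.
Power = Φ(δ − 1.645) + Φ(−δ − 1.645) = Φ(0.548) + Φ(-3.837) = 0.7080 + 0.0001 = 0.7080.

Power ≈ 0.708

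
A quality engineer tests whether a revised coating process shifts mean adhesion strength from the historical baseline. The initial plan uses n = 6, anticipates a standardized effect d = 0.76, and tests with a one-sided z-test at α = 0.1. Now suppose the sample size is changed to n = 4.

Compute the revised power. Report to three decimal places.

Power ≈ 0.594

With n = 4: δ = d·√n = 0.76 × √4 = 1.5200. Critical value z_{0.1} = 1.282.
Revised power = P(Z > 1.282 − δ) = Φ(0.238) = 0.5942.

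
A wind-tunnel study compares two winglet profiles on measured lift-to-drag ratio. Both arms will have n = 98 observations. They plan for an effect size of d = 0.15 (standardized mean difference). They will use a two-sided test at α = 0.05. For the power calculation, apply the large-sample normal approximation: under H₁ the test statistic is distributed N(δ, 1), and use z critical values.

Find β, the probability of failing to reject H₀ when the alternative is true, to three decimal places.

Noncentrality parameter: δ = d·√(n/2) = 0.15 × √(98/2) = 1.0500
Two-sided α = 0.05 → critical value z_{0.025} = 1.960.
Power = Φ(δ − 1.960) + Φ(−δ − 1.960) = Φ(-0.910) + Φ(-3.010) = 0.1814 + 0.0013 = 0.1827.
Type II error: β = 1 − power = 1 − 0.1827 = 0.8173.

β ≈ 0.817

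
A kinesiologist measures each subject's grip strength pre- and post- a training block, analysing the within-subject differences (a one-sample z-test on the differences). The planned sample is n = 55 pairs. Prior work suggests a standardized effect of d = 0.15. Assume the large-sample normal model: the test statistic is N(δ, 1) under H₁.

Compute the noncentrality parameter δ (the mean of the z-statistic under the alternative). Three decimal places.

δ = d·√n = 0.15 × √55 = 1.1124

δ ≈ 1.112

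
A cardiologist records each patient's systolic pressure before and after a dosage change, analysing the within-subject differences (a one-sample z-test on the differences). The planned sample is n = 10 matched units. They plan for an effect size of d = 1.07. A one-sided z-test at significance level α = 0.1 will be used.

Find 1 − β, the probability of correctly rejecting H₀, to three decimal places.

Noncentrality parameter: δ = d·√n = 1.07 × √10 = 3.3836
Critical value for a one-sided test at α = 0.1: z_α = 1.282.
Power = Φ(δ − 1.282) = Φ(2.102) = 0.9822.

Power ≈ 0.982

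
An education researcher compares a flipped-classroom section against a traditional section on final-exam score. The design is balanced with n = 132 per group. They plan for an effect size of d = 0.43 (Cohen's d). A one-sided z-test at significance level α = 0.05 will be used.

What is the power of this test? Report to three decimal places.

Noncentrality parameter: δ = d·√(n/2) = 0.43 × √(132/2) = 3.4933
Critical value for a one-sided test at α = 0.05: z_α = 1.645.
Power = P(Z > 1.645 − δ) = Φ(1.848) = 0.9677.

Power ≈ 0.968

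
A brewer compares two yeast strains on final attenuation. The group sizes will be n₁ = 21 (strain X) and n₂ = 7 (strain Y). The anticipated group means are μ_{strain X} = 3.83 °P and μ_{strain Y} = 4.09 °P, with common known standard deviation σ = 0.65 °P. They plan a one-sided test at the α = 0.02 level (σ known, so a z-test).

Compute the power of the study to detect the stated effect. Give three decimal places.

Power ≈ 0.128

Standardized effect: d = |μ_{strain X} − μ_{strain Y}| / σ = |3.83 − 4.09| / 0.65 = 0.4000
Noncentrality parameter: δ = d / √(1/n₁ + 1/n₂) = 0.4000 / √(1/21 + 1/7) = 0.9165
One-sided α = 0.02 → critical value z_{0.02} = 2.054.
Power = P(Z > 2.054 − δ) = Φ(-1.137) = 0.1277.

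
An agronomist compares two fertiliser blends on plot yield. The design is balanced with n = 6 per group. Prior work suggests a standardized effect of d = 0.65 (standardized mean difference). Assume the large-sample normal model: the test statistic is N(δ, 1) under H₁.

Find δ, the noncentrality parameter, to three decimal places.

δ = d·√(n/2) = 0.65 × √(6/2) = 1.1258

δ ≈ 1.126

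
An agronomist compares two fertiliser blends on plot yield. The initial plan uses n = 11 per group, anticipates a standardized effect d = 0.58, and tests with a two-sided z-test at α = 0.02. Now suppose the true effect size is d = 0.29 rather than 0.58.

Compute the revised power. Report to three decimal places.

Power ≈ 0.051

With d = 0.29: δ = d·√(n/2) = 0.29 × √(11/2) = 0.6801. Critical value z_{0.01} = 2.326.
Revised power = Φ(δ − 2.326) + Φ(−δ − 2.326) = Φ(-1.646) + Φ(-3.006) = 0.0499 + 0.0013 = 0.0512.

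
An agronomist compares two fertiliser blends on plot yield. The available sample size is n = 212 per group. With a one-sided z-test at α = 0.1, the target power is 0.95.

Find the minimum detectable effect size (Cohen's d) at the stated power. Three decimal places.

d ≈ 0.284

Need Φ(δ − 1.282) = 0.95, so δ = 1.282 + 1.645 = 2.926.
δ = d·√(n/2) ⇒ d = δ/√(n/2) = 2.926/√(212/2) = 0.2842.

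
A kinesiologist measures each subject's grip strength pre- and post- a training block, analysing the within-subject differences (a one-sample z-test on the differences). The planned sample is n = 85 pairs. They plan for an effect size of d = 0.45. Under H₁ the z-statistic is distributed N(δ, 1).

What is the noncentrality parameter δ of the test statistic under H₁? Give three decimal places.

δ ≈ 4.149

δ = d·√n = 0.45 × √85 = 4.1488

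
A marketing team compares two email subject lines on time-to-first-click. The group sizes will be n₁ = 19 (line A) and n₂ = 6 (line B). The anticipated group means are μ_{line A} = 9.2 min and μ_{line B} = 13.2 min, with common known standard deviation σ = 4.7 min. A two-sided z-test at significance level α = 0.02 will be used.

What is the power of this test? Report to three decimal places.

Standardized effect: d = |μ_{line A} − μ_{line B}| / σ = |9.2 − 13.2| / 4.7 = 0.8511
Noncentrality parameter: δ = d / √(1/n₁ + 1/n₂) = 0.8511 / √(1/19 + 1/6) = 1.8174
Two-sided α = 0.02 → critical value z_{0.01} = 2.326.
Power = Φ(δ − 2.326) + Φ(−δ − 2.326) = Φ(-0.509) + Φ(-4.144) = 0.3054 + 0.0000 = 0.3054.

Power ≈ 0.305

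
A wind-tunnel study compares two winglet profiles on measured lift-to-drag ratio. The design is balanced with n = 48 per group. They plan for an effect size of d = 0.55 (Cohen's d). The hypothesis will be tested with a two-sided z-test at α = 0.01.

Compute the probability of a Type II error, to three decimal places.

Noncentrality parameter: δ = d·√(n/2) = 0.55 × √(48/2) = 2.6944
Two-sided α = 0.01 → critical value z_{0.005} = 2.576.
Power = Φ(δ − 2.576) + Φ(−δ − 2.576) = Φ(0.119) + Φ(-5.270) = 0.5472 + 0.0000 = 0.5472.
Type II error: β = 1 − power = 1 − 0.5472 = 0.4528.

β ≈ 0.453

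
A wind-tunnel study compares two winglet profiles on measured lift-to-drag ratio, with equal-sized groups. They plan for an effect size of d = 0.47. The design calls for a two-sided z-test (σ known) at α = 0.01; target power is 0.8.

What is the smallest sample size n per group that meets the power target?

n = 106 per group

Set Φ(δ − 2.576) = 0.8; then δ − 2.576 = Φ⁻¹(0.8) = 0.842, giving δ = 3.417.
(Ignoring the negligible lower-tail rejection probability gives the usual closed-form inversion.)
δ = d·√(n/2) ⇒ n = 2(δ/d)² = 2 × (3.417 / 0.47)² = 105.74.
Round up to the next whole unit.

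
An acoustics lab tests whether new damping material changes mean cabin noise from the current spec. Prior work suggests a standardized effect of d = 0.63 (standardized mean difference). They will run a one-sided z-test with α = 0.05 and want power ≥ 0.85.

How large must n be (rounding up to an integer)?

n = 19

Set Φ(δ − 1.645) = 0.85; then δ − 1.645 = Φ⁻¹(0.85) = 1.036, giving δ = 2.681.
δ = d·√n ⇒ n = (δ/d)² = (2.681 / 0.63)² = 18.11.
Round up to the next whole unit.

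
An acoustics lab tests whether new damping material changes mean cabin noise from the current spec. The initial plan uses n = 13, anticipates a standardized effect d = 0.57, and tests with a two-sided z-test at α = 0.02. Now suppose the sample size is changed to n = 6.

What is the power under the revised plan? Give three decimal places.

With n = 6: δ = d·√n = 0.57 × √6 = 1.3962. Critical value z_{0.01} = 2.326.
Revised power = Φ(δ − 2.326) + Φ(−δ − 2.326) = Φ(-0.930) + Φ(-3.723) = 0.1761 + 0.0001 = 0.1762.

Power ≈ 0.176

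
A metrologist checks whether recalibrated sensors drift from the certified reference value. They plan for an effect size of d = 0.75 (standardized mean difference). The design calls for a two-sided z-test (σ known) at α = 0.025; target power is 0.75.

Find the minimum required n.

For power 0.75 need Φ(δ − z_{0.0125}) = 0.75, so δ = z_{0.0125} + z_{0.25} = 2.241 + 0.674 = 2.916.
(For δ > 0 the lower-tail rejection region contributes negligibly to power, so the one-term inversion is standard.)
δ = d·√n ⇒ n = (δ/d)² = (2.916 / 0.75)² = 15.12.
Round up to the next whole unit.

n = 16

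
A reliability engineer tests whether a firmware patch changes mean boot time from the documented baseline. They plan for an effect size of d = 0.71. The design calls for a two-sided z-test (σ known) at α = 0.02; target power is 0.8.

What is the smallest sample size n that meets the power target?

Set Φ(δ − 2.326) = 0.8; then δ − 2.326 = Φ⁻¹(0.8) = 0.842, giving δ = 3.168.
(For δ > 0 the lower-tail rejection region contributes negligibly to power, so the one-term inversion is standard.)
δ = d·√n ⇒ n = (δ/d)² = (3.168 / 0.71)² = 19.91.
Rounding up, n = 20.

n = 20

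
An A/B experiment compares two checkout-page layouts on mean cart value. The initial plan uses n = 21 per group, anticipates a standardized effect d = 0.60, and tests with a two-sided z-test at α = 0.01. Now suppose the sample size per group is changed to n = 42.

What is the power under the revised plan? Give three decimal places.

Power ≈ 0.569

With n = 42 per group: δ = d·√(n/2) = 0.60 × √(42/2) = 2.7495. Critical value z_{0.005} = 2.576.
Revised power = Φ(δ − 2.576) + Φ(−δ − 2.576) = Φ(0.174) + Φ(-5.325) = 0.5690 + 0.0000 = 0.5690.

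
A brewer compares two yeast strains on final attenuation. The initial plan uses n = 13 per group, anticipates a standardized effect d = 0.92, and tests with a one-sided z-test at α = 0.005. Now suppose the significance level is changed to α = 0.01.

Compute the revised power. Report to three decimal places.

Power ≈ 0.508

δ = d·√(n/2) = 0.92 × √(13/2) = 2.3455 (unchanged). New critical value: z_{0.01} = 2.326.
Revised power = Φ(δ − 2.326) = Φ(0.019) = 0.5077.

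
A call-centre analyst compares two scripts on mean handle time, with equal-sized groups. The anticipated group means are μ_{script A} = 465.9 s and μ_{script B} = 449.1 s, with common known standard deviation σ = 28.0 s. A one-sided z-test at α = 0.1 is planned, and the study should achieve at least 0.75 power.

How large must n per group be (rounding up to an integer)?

n = 22 per group

Standardized effect: d = |μ_{script A} − μ_{script B}| / σ = |465.9 − 449.1| / 28.0 = 0.6000
Set Φ(δ − 1.282) = 0.75; then δ − 1.282 = Φ⁻¹(0.75) = 0.674, giving δ = 1.956.
δ = d·√(n/2) ⇒ n = 2(δ/d)² = 2 × (1.956 / 0.6000)² = 21.26.
Round up to the next whole unit.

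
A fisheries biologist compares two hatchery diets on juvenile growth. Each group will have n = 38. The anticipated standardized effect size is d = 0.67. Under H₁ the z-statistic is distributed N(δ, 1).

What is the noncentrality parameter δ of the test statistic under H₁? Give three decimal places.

The noncentrality parameter scales effect size by the design's sample-size factor: δ = d·√(n/2) = 0.67 × √(38/2) = 2.9205

δ ≈ 2.920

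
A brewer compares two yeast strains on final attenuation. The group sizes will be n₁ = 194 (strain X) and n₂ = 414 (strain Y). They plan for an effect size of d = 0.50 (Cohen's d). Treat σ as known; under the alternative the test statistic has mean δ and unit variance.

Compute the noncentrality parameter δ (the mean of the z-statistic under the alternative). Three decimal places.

δ ≈ 5.747

The noncentrality parameter scales effect size by the design's sample-size factor: δ = d / √(1/n₁ + 1/n₂) = 0.50 / √(1/194 + 1/414) = 5.7467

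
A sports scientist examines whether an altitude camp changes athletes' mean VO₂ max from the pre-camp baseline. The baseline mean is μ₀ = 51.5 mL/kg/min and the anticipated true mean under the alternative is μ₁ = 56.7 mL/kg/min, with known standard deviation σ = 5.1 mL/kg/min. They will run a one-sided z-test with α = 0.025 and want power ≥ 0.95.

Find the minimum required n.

Standardized effect: d = |μ₁ − μ₀| / σ = |56.7 − 51.5| / 5.1 = 1.0196
For power 0.95 need Φ(δ − z_{0.025}) = 0.95, so δ = z_{0.025} + z_{0.05} = 1.960 + 1.645 = 3.605.
δ = d·√n ⇒ n = (δ/d)² = (3.605 / 1.0196)² = 12.50.
Rounding up, n = 13.

n = 13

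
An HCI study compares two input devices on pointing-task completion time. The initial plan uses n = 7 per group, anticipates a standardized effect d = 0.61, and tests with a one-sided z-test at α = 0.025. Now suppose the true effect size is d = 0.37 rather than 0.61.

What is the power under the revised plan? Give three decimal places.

With d = 0.37: δ = d·√(n/2) = 0.37 × √(7/2) = 0.6922. Critical value z_{0.025} = 1.960.
Revised power = Φ(δ − 1.960) = Φ(-1.268) = 0.1024.

Power ≈ 0.102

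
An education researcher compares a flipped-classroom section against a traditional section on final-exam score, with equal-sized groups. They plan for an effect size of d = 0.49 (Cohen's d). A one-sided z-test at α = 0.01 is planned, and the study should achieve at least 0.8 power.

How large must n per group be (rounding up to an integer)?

n = 84 per group

Set Φ(δ − 2.326) = 0.8; then δ − 2.326 = Φ⁻¹(0.8) = 0.842, giving δ = 3.168.
δ = d·√(n/2) ⇒ n = 2(δ/d)² = 2 × (3.168 / 0.49)² = 83.60.
Round up to the next whole unit.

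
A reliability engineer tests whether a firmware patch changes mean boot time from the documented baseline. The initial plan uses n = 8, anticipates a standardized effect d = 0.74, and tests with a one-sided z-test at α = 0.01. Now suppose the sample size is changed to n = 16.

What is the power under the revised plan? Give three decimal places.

Power ≈ 0.737

With n = 16: δ = d·√n = 0.74 × √16 = 2.9600. Critical value z_{0.01} = 2.326.
Revised power = Φ(δ − 2.326) = Φ(0.634) = 0.7368.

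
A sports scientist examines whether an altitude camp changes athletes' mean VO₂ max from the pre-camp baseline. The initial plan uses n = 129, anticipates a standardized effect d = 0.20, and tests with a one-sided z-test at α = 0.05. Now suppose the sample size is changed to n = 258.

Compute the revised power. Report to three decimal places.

With n = 258: δ = d·√n = 0.20 × √258 = 3.2125. Critical value z_{0.05} = 1.645.
Revised power = Φ(δ − 1.645) = Φ(1.568) = 0.9415.

Power ≈ 0.942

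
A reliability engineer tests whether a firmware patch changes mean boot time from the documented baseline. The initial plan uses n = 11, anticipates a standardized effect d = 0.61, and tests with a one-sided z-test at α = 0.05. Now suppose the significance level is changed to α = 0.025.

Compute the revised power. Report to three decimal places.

Power ≈ 0.525

δ = d·√n = 0.61 × √11 = 2.0231 (unchanged). New critical value: z_{0.025} = 1.960.
Revised power = Φ(δ − 1.960) = Φ(0.063) = 0.5252.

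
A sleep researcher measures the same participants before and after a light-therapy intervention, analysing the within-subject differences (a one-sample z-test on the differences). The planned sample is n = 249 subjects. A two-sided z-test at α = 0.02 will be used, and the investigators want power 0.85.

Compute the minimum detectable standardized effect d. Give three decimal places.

d ≈ 0.213

Required noncentrality: δ = z_{0.01} + z_{0.15} = 2.326 + 1.036 = 3.363.
(The second rejection-region term Φ(−δ − z_{α/2}) is negligible and dropped.)
δ = d·√n ⇒ d = δ/√n = 3.363/√249 = 0.2131.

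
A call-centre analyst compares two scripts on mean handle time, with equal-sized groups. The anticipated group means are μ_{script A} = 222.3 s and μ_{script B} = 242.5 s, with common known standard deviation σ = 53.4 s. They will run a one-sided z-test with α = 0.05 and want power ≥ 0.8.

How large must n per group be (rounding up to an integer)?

n = 87 per group

Standardized effect: d = |μ_{script A} − μ_{script B}| / σ = |222.3 − 242.5| / 53.4 = 0.3783
For power 0.8 need Φ(δ − z_{0.05}) = 0.8, so δ = z_{0.05} + z_{0.20} = 1.645 + 0.842 = 2.486.
δ = d·√(n/2) ⇒ n = 2(δ/d)² = 2 × (2.486 / 0.3783)² = 86.41.
Rounding up, n = 87 per group.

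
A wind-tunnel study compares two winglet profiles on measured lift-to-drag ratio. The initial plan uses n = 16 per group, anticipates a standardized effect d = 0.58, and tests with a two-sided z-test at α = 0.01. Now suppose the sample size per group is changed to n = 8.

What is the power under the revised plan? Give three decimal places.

With n = 8 per group: δ = d·√(n/2) = 0.58 × √(8/2) = 1.1600. Critical value z_{0.005} = 2.576.
Revised power = Φ(δ − 2.576) + Φ(−δ − 2.576) = Φ(-1.416) + Φ(-3.736) = 0.0784 + 0.0001 = 0.0785.

Power ≈ 0.079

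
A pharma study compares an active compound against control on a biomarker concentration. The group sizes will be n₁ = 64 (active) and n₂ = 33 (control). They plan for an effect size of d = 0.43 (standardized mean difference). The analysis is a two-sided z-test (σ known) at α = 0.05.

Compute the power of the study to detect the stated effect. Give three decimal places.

Power ≈ 0.519

Noncentrality parameter: δ = d / √(1/n₁ + 1/n₂) = 0.43 / √(1/64 + 1/33) = 2.0065
Two-sided α = 0.05 → critical value z_{0.025} = 1.960.
Power = Φ(δ − 1.960) + Φ(−δ − 1.960) = Φ(0.046) + Φ(-3.966) = 0.5185 + 0.0000 = 0.5186.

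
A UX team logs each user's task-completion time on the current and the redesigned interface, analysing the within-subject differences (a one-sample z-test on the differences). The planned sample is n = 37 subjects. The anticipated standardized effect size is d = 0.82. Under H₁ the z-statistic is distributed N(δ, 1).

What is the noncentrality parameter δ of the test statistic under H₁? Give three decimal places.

The noncentrality parameter scales effect size by the design's sample-size factor: δ = d·√n = 0.82 × √37 = 4.9879

δ ≈ 4.988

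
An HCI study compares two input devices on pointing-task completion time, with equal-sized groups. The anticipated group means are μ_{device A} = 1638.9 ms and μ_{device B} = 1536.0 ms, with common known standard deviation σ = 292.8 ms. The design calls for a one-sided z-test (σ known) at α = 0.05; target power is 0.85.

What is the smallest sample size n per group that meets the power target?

n = 117 per group

Standardized effect: d = |μ_{device A} − μ_{device B}| / σ = |1638.9 − 1536.0| / 292.8 = 0.3514
Set Φ(δ − 1.645) = 0.85; then δ − 1.645 = Φ⁻¹(0.85) = 1.036, giving δ = 2.681.
δ = d·√(n/2) ⇒ n = 2(δ/d)² = 2 × (2.681 / 0.3514)² = 116.42.
Rounding up, n = 117 per group.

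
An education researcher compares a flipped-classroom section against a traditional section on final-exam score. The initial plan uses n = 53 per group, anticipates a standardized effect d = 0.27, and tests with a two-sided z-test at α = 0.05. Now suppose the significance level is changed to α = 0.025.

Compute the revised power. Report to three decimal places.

δ = d·√(n/2) = 0.27 × √(53/2) = 1.3899 (unchanged). New critical value: z_{0.0125} = 2.241.
Revised power = Φ(δ − 2.241) + Φ(−δ − 2.241) = Φ(-0.851) + Φ(-3.631) = 0.1972 + 0.0001 = 0.1974.

Power ≈ 0.197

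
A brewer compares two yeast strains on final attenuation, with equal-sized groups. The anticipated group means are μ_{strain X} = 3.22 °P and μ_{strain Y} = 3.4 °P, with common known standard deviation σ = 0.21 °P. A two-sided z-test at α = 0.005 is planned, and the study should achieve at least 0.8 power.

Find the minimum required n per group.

n = 37 per group

Standardized effect: d = |μ_{strain X} − μ_{strain Y}| / σ = |3.22 − 3.4| / 0.21 = 0.8571
For power 0.8 need Φ(δ − z_{0.0025}) = 0.8, so δ = z_{0.0025} + z_{0.20} = 2.807 + 0.842 = 3.649.
(Ignoring the negligible lower-tail rejection probability gives the usual closed-form inversion.)
δ = d·√(n/2) ⇒ n = 2(δ/d)² = 2 × (3.649 / 0.8571)² = 36.24.
Rounding up, n = 37 per group.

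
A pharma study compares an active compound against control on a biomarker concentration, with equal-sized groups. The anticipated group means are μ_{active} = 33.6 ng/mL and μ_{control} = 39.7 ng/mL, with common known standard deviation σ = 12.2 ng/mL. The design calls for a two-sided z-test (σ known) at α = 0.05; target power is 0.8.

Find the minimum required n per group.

Standardized effect: d = |μ_{active} − μ_{control}| / σ = |33.6 − 39.7| / 12.2 = 0.5000
Set Φ(δ − 1.960) = 0.8; then δ − 1.960 = Φ⁻¹(0.8) = 0.842, giving δ = 2.802.
(For δ > 0 the lower-tail rejection region contributes negligibly to power, so the one-term inversion is standard.)
δ = d·√(n/2) ⇒ n = 2(δ/d)² = 2 × (2.802 / 0.5000)² = 62.79.
Rounding up, n = 63 per group.

n = 63 per group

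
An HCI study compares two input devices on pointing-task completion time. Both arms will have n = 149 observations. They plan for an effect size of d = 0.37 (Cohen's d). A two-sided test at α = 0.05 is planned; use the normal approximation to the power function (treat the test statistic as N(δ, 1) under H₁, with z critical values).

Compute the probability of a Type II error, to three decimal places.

Noncentrality parameter: δ = d·√(n/2) = 0.37 × √(149/2) = 3.1936
Two-sided α = 0.05 → critical value z_{0.025} = 1.960.
Power = Φ(δ − 1.960) + Φ(−δ − 1.960) = Φ(1.234) + Φ(-5.154) = 0.8913 + 0.0000 = 0.8913.
Type II error: β = 1 − power = 1 − 0.8913 = 0.1087.

β ≈ 0.109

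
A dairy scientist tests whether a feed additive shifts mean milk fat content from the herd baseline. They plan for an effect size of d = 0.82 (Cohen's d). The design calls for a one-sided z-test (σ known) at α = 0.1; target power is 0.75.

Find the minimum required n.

Set Φ(δ − 1.282) = 0.75; then δ − 1.282 = Φ⁻¹(0.75) = 0.674, giving δ = 1.956.
δ = d·√n ⇒ n = (δ/d)² = (1.956 / 0.82)² = 5.69.
Round up to the next whole unit.

n = 6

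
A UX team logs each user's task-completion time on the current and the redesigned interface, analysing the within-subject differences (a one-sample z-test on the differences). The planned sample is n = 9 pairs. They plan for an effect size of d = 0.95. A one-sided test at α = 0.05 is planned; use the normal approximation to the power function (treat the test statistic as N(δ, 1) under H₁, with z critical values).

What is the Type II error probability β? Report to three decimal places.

β ≈ 0.114

Noncentrality parameter: δ = d·√n = 0.95 × √9 = 2.8500
One-sided α = 0.05 → critical value z_{0.05} = 1.645.
Power = Φ(δ − 1.645) = Φ(1.205) = 0.8859.
Type II error: β = 1 − power = 1 − 0.8859 = 0.1141.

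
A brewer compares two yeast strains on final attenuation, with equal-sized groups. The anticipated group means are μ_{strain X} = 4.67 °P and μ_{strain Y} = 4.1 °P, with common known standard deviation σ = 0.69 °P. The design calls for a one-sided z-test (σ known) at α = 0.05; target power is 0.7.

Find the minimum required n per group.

Standardized effect: d = |μ_{strain X} − μ_{strain Y}| / σ = |4.67 − 4.1| / 0.69 = 0.8261
Set Φ(δ − 1.645) = 0.7; then δ − 1.645 = Φ⁻¹(0.7) = 0.524, giving δ = 2.169.
δ = d·√(n/2) ⇒ n = 2(δ/d)² = 2 × (2.169 / 0.8261)² = 13.79.
Rounding up, n = 14 per group.

n = 14 per group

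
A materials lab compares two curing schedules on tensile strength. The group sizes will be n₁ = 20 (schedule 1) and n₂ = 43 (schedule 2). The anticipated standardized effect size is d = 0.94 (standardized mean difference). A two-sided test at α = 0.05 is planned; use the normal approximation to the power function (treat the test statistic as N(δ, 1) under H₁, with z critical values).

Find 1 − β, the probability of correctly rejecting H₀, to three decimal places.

Power ≈ 0.935

Noncentrality parameter: δ = d / √(1/n₁ + 1/n₂) = 0.94 / √(1/20 + 1/43) = 3.4730
Critical value for a two-sided test at α = 0.05: z_{α/2} = 1.960.
Power = Φ(δ − 1.960) + Φ(−δ − 1.960) = Φ(1.513) + Φ(-5.433) = 0.9349 + 0.0000 = 0.9349.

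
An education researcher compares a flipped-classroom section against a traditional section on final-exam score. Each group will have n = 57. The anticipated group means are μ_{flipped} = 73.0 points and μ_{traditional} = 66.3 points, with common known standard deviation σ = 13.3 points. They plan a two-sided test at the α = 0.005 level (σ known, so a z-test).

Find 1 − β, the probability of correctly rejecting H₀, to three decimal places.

Standardized effect: d = |μ_{flipped} − μ_{traditional}| / σ = |73.0 − 66.3| / 13.3 = 0.5038
Noncentrality parameter: δ = d·√(n/2) = 0.5038 × √(57/2) = 2.6893
Critical value for a two-sided test at α = 0.005: z_{α/2} = 2.807.
Power = Φ(δ − 2.807) + Φ(−δ − 2.807) = Φ(-0.118) + Φ(-5.496) = 0.4532 + 0.0000 = 0.4532.

Power ≈ 0.453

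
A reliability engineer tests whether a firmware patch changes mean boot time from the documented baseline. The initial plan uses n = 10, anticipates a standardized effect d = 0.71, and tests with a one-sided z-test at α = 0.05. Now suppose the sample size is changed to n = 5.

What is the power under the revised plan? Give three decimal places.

With n = 5: δ = d·√n = 0.71 × √5 = 1.5876. Critical value z_{0.05} = 1.645.
Revised power = Φ(δ − 1.645) = Φ(-0.057) = 0.4772.

Power ≈ 0.477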